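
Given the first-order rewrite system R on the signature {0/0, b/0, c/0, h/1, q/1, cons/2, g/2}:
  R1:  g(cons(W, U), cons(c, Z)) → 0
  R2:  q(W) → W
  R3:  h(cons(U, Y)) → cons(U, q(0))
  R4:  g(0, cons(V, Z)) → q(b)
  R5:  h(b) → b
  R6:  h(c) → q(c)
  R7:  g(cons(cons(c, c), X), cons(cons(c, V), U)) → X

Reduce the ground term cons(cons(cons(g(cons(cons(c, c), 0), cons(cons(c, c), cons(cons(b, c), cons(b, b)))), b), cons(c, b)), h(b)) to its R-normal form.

cons(cons(cons(0, b), cons(c, b)), b)

1. cons(cons(cons(g(cons(cons(c, c), 0), cons(cons(c, c), cons(cons(b, c), cons(b, b)))), b), cons(c, b)), h(b))  →  cons(cons(cons(0, b), cons(c, b)), h(b))   [R7 at 1.1.1]
2. cons(cons(cons(0, b), cons(c, b)), h(b))  →  cons(cons(cons(0, b), cons(c, b)), b)   [R5 at 2]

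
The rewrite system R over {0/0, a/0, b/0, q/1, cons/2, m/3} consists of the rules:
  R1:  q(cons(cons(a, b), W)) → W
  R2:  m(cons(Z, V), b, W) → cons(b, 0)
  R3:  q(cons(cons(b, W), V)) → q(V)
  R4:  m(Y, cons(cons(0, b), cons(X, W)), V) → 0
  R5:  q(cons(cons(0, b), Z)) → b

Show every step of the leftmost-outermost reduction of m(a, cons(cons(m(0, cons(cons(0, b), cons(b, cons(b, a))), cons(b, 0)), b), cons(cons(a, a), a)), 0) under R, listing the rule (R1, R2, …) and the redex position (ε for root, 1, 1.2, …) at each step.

0

1. m(a, cons(cons(m(0, cons(cons(0, b), cons(b, cons(b, a))), cons(b, 0)), b), cons(cons(a, a), a)), 0)  →  m(a, cons(cons(0, b), cons(cons(a, a), a)), 0)   [R4 at 2.1.1]
2. m(a, cons(cons(0, b), cons(cons(a, a), a)), 0)  →  0   [R4 at ε]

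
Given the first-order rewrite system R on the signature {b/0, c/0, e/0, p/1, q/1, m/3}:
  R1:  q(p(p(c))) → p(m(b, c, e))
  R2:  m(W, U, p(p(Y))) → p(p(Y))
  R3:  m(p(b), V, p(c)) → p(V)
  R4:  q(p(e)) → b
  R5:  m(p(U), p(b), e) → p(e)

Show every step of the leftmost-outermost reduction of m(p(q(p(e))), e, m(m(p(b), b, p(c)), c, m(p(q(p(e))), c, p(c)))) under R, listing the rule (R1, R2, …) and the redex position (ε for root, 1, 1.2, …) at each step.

p(e)

1. m(p(q(p(e))), e, m(m(p(b), b, p(c)), c, m(p(q(p(e))), c, p(c))))  →  m(p(b), e, m(m(p(b), b, p(c)), c, m(p(q(p(e))), c, p(c))))   [R4 at 1.1]
2. m(p(b), e, m(m(p(b), b, p(c)), c, m(p(q(p(e))), c, p(c))))  →  m(p(b), e, m(p(b), c, m(p(q(p(e))), c, p(c))))   [R3 at 3.1]
3. m(p(b), e, m(p(b), c, m(p(q(p(e))), c, p(c))))  →  m(p(b), e, m(p(b), c, m(p(b), c, p(c))))   [R4 at 3.3.1.1]
4. m(p(b), e, m(p(b), c, m(p(b), c, p(c))))  →  m(p(b), e, m(p(b), c, p(c)))   [R3 at 3.3]
5. m(p(b), e, m(p(b), c, p(c)))  →  m(p(b), e, p(c))   [R3 at 3]
6. m(p(b), e, p(c))  →  p(e)   [R3 at ε]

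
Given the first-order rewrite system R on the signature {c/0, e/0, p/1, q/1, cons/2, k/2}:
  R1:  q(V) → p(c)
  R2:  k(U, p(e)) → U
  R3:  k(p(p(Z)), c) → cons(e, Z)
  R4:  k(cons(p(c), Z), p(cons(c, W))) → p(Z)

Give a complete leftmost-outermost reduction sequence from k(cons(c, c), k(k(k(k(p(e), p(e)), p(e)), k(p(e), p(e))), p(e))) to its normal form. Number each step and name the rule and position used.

cons(c, c)

1. k(cons(c, c), k(k(k(k(p(e), p(e)), p(e)), k(p(e), p(e))), p(e)))  →  k(cons(c, c), k(k(k(p(e), p(e)), p(e)), k(p(e), p(e))))   [R2 at 2]
2. k(cons(c, c), k(k(k(p(e), p(e)), p(e)), k(p(e), p(e))))  →  k(cons(c, c), k(k(p(e), p(e)), k(p(e), p(e))))   [R2 at 2.1]
3. k(cons(c, c), k(k(p(e), p(e)), k(p(e), p(e))))  →  k(cons(c, c), k(p(e), k(p(e), p(e))))   [R2 at 2.1]
4. k(cons(c, c), k(p(e), k(p(e), p(e))))  →  k(cons(c, c), k(p(e), p(e)))   [R2 at 2.2]
5. k(cons(c, c), k(p(e), p(e)))  →  k(cons(c, c), p(e))   [R2 at 2]
6. k(cons(c, c), p(e))  →  cons(c, c)   [R2 at ε]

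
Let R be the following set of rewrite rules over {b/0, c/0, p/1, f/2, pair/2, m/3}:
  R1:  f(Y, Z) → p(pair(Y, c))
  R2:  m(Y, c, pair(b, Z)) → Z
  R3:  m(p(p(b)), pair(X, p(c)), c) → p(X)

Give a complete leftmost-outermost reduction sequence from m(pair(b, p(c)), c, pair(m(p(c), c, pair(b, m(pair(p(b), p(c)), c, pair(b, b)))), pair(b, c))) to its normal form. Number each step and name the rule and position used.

pair(b, c)

1. m(pair(b, p(c)), c, pair(m(p(c), c, pair(b, m(pair(p(b), p(c)), c, pair(b, b)))), pair(b, c)))  →  m(pair(b, p(c)), c, pair(m(pair(p(b), p(c)), c, pair(b, b)), pair(b, c)))   [R2 at 3.1]
2. m(pair(b, p(c)), c, pair(m(pair(p(b), p(c)), c, pair(b, b)), pair(b, c)))  →  m(pair(b, p(c)), c, pair(b, pair(b, c)))   [R2 at 3.1]
3. m(pair(b, p(c)), c, pair(b, pair(b, c)))  →  pair(b, c)   [R2 at ε]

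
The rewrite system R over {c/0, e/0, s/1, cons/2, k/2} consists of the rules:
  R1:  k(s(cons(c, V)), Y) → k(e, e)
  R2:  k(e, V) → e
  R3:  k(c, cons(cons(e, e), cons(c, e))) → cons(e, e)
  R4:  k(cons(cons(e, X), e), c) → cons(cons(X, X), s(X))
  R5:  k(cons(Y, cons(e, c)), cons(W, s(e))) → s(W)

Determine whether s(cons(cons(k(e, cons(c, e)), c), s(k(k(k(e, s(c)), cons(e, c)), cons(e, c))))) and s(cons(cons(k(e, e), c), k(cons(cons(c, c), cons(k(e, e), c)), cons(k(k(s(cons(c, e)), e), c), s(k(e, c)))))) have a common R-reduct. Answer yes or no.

Reduce t₁ = s(cons(cons(k(e, cons(c, e)), c), s(k(k(k(e, s(c)), cons(e, c)), cons(e, c))))):
1. s(cons(cons(k(e, cons(c, e)), c), s(k(k(k(e, s(c)), cons(e, c)), cons(e, c)))))  →  s(cons(cons(e, c), s(k(k(k(e, s(c)), cons(e, c)), cons(e, c)))))   [R2 at 1.1.1]
2. s(cons(cons(e, c), s(k(k(k(e, s(c)), cons(e, c)), cons(e, c)))))  →  s(cons(cons(e, c), s(k(k(e, cons(e, c)), cons(e, c)))))   [R2 at 1.2.1.1.1]
3. s(cons(cons(e, c), s(k(k(e, cons(e, c)), cons(e, c)))))  →  s(cons(cons(e, c), s(k(e, cons(e, c)))))   [R2 at 1.2.1.1]
4. s(cons(cons(e, c), s(k(e, cons(e, c)))))  →  s(cons(cons(e, c), s(e)))   [R2 at 1.2.1]

Reduce t₂ = s(cons(cons(k(e, e), c), k(cons(cons(c, c), cons(k(e, e), c)), cons(k(k(s(cons(c, e)), e), c), s(k(e, c)))))):
1. s(cons(cons(k(e, e), c), k(cons(cons(c, c), cons(k(e, e), c)), cons(k(k(s(cons(c, e)), e), c), s(k(e, c))))))  →  s(cons(cons(e, c), k(cons(cons(c, c), cons(k(e, e), c)), cons(k(k(s(cons(c, e)), e), c), s(k(e, c))))))   [R2 at 1.1.1]
2. s(cons(cons(e, c), k(cons(cons(c, c), cons(k(e, e), c)), cons(k(k(s(cons(c, e)), e), c), s(k(e, c))))))  →  s(cons(cons(e, c), k(cons(cons(c, c), cons(e, c)), cons(k(k(s(cons(c, e)), e), c), s(k(e, c))))))   [R2 at 1.2.1.2.1]
3. s(cons(cons(e, c), k(cons(cons(c, c), cons(e, c)), cons(k(k(s(cons(c, e)), e), c), s(k(e, c))))))  →  s(cons(cons(e, c), k(cons(cons(c, c), cons(e, c)), cons(k(k(e, e), c), s(k(e, c))))))   [R1 at 1.2.2.1.1]
4. s(cons(cons(e, c), k(cons(cons(c, c), cons(e, c)), cons(k(k(e, e), c), s(k(e, c))))))  →  s(cons(cons(e, c), k(cons(cons(c, c), cons(e, c)), cons(k(e, c), s(k(e, c))))))   [R2 at 1.2.2.1.1]
5. s(cons(cons(e, c), k(cons(cons(c, c), cons(e, c)), cons(k(e, c), s(k(e, c))))))  →  s(cons(cons(e, c), k(cons(cons(c, c), cons(e, c)), cons(e, s(k(e, c))))))   [R2 at 1.2.2.1]
6. s(cons(cons(e, c), k(cons(cons(c, c), cons(e, c)), cons(e, s(k(e, c))))))  →  s(cons(cons(e, c), k(cons(cons(c, c), cons(e, c)), cons(e, s(e)))))   [R2 at 1.2.2.2.1]
7. s(cons(cons(e, c), k(cons(cons(c, c), cons(e, c)), cons(e, s(e)))))  →  s(cons(cons(e, c), s(e)))   [R5 at 1.2]

yes — NF(t₁) = s(cons(cons(e, c), s(e))), NF(t₂) = s(cons(cons(e, c), s(e)))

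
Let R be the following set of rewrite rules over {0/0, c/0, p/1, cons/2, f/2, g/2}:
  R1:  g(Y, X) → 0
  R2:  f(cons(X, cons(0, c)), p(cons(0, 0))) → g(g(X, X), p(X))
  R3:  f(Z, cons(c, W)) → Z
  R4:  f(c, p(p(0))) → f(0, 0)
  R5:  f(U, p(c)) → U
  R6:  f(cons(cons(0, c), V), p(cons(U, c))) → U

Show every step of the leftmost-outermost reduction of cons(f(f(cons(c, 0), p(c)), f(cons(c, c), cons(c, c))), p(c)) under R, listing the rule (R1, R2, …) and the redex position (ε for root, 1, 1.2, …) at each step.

cons(cons(c, 0), p(c))

1. cons(f(f(cons(c, 0), p(c)), f(cons(c, c), cons(c, c))), p(c))  →  cons(f(cons(c, 0), f(cons(c, c), cons(c, c))), p(c))   [R5 at 1.1]
2. cons(f(cons(c, 0), f(cons(c, c), cons(c, c))), p(c))  →  cons(f(cons(c, 0), cons(c, c)), p(c))   [R3 at 1.2]
3. cons(f(cons(c, 0), cons(c, c)), p(c))  →  cons(cons(c, 0), p(c))   [R3 at 1]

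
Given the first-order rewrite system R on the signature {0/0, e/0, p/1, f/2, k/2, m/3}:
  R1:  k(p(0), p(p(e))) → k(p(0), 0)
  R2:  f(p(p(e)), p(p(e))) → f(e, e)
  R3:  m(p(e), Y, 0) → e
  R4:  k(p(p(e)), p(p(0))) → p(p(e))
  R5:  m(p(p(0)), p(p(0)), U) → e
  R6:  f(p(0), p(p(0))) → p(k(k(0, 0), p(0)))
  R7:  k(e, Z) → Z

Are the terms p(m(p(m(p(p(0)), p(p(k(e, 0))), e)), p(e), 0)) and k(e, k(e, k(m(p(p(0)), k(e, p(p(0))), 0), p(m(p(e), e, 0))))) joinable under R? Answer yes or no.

Reduce t₁ = p(m(p(m(p(p(0)), p(p(k(e, 0))), e)), p(e), 0)):
1. p(m(p(m(p(p(0)), p(p(k(e, 0))), e)), p(e), 0))  →  p(m(p(m(p(p(0)), p(p(0)), e)), p(e), 0))   [R7 at 1.1.1.2.1.1]
2. p(m(p(m(p(p(0)), p(p(0)), e)), p(e), 0))  →  p(m(p(e), p(e), 0))   [R5 at 1.1.1]
3. p(m(p(e), p(e), 0))  →  p(e)   [R3 at 1]

Reduce t₂ = k(e, k(e, k(m(p(p(0)), k(e, p(p(0))), 0), p(m(p(e), e, 0))))):
1. k(e, k(e, k(m(p(p(0)), k(e, p(p(0))), 0), p(m(p(e), e, 0)))))  →  k(e, k(m(p(p(0)), k(e, p(p(0))), 0), p(m(p(e), e, 0))))   [R7 at ε]
2. k(e, k(m(p(p(0)), k(e, p(p(0))), 0), p(m(p(e), e, 0))))  →  k(m(p(p(0)), k(e, p(p(0))), 0), p(m(p(e), e, 0)))   [R7 at ε]
3. k(m(p(p(0)), k(e, p(p(0))), 0), p(m(p(e), e, 0)))  →  k(m(p(p(0)), p(p(0)), 0), p(m(p(e), e, 0)))   [R7 at 1.2]
4. k(m(p(p(0)), p(p(0)), 0), p(m(p(e), e, 0)))  →  k(e, p(m(p(e), e, 0)))   [R5 at 1]
5. k(e, p(m(p(e), e, 0)))  →  p(m(p(e), e, 0))   [R7 at ε]
6. p(m(p(e), e, 0))  →  p(e)   [R3 at 1]

yes — NF(t₁) = p(e), NF(t₂) = p(e)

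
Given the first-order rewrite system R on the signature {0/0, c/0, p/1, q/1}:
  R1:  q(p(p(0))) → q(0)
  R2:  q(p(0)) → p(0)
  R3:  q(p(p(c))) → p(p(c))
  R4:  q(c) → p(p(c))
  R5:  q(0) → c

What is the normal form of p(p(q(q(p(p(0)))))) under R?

1. p(p(q(q(p(p(0))))))  →  p(p(q(q(0))))   [R1 at 1.1.1]
2. p(p(q(q(0))))  →  p(p(q(c)))   [R5 at 1.1.1]
3. p(p(q(c)))  →  p(p(p(p(c))))   [R4 at 1.1]

p(p(p(p(c))))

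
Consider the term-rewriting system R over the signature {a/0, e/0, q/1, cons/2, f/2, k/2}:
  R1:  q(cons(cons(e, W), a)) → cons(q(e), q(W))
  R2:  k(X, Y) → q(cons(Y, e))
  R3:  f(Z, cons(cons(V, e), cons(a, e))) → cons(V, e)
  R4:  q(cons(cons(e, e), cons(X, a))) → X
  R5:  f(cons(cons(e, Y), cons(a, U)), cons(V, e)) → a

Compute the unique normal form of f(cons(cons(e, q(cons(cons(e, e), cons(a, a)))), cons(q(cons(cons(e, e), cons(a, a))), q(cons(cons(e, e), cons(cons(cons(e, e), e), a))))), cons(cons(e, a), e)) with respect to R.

1. f(cons(cons(e, q(cons(cons(e, e), cons(a, a)))), cons(q(cons(cons(e, e), cons(a, a))), q(cons(cons(e, e), cons(cons(cons(e, e), e), a))))), cons(cons(e, a), e))  →  f(cons(cons(e, a), cons(q(cons(cons(e, e), cons(a, a))), q(cons(cons(e, e), cons(cons(cons(e, e), e), a))))), cons(cons(e, a), e))   [R4 at 1.1.2]
2. f(cons(cons(e, a), cons(q(cons(cons(e, e), cons(a, a))), q(cons(cons(e, e), cons(cons(cons(e, e), e), a))))), cons(cons(e, a), e))  →  f(cons(cons(e, a), cons(a, q(cons(cons(e, e), cons(cons(cons(e, e), e), a))))), cons(cons(e, a), e))   [R4 at 1.2.1]
3. f(cons(cons(e, a), cons(a, q(cons(cons(e, e), cons(cons(cons(e, e), e), a))))), cons(cons(e, a), e))  →  a   [R5 at ε]

a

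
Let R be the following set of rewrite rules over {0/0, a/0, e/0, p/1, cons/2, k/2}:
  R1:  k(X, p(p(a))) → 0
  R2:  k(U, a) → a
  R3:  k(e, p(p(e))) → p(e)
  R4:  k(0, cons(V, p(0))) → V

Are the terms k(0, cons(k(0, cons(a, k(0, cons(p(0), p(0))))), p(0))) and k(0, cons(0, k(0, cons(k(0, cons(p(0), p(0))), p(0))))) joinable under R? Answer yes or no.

Reduce t₁ = k(0, cons(k(0, cons(a, k(0, cons(p(0), p(0))))), p(0))):
1. k(0, cons(k(0, cons(a, k(0, cons(p(0), p(0))))), p(0)))  →  k(0, cons(a, k(0, cons(p(0), p(0)))))   [R4 at ε]
2. k(0, cons(a, k(0, cons(p(0), p(0)))))  →  k(0, cons(a, p(0)))   [R4 at 2.2]
3. k(0, cons(a, p(0)))  →  a   [R4 at ε]

Reduce t₂ = k(0, cons(0, k(0, cons(k(0, cons(p(0), p(0))), p(0))))):
1. k(0, cons(0, k(0, cons(k(0, cons(p(0), p(0))), p(0)))))  →  k(0, cons(0, k(0, cons(p(0), p(0)))))   [R4 at 2.2]
2. k(0, cons(0, k(0, cons(p(0), p(0)))))  →  k(0, cons(0, p(0)))   [R4 at 2.2]
3. k(0, cons(0, p(0)))  →  0   [R4 at ε]

no — NF(t₁) = a, NF(t₂) = 0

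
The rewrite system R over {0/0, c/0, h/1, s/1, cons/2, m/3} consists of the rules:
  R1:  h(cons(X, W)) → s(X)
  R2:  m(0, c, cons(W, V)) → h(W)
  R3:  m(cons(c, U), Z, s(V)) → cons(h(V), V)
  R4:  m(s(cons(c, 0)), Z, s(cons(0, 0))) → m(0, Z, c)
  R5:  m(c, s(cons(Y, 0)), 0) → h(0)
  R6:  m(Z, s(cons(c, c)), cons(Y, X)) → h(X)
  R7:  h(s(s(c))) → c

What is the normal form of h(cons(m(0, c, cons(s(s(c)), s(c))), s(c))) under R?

s(c)

1. h(cons(m(0, c, cons(s(s(c)), s(c))), s(c)))  →  s(m(0, c, cons(s(s(c)), s(c))))   [R1 at ε]
2. s(m(0, c, cons(s(s(c)), s(c))))  →  s(h(s(s(c))))   [R2 at 1]
3. s(h(s(s(c))))  →  s(c)   [R7 at 1]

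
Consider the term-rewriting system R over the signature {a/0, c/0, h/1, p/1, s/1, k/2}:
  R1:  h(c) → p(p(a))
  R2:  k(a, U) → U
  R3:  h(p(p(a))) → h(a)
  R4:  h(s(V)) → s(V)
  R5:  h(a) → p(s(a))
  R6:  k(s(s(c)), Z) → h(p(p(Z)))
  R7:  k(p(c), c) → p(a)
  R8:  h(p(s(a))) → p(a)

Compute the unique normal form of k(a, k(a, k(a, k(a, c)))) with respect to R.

1. k(a, k(a, k(a, k(a, c))))  →  k(a, k(a, k(a, c)))   [R2 at ε]
2. k(a, k(a, k(a, c)))  →  k(a, k(a, c))   [R2 at ε]
3. k(a, k(a, c))  →  k(a, c)   [R2 at ε]
4. k(a, c)  →  c   [R2 at ε]

c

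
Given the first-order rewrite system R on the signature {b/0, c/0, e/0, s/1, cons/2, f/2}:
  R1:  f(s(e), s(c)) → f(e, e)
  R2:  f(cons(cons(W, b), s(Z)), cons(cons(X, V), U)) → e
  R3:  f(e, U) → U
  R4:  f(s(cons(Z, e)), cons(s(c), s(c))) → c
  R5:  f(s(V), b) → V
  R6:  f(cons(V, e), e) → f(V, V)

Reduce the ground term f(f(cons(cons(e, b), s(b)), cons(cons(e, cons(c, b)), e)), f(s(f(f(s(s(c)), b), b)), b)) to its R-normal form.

1. f(f(cons(cons(e, b), s(b)), cons(cons(e, cons(c, b)), e)), f(s(f(f(s(s(c)), b), b)), b))  →  f(e, f(s(f(f(s(s(c)), b), b)), b))   [R2 at 1]
2. f(e, f(s(f(f(s(s(c)), b), b)), b))  →  f(s(f(f(s(s(c)), b), b)), b)   [R3 at ε]
3. f(s(f(f(s(s(c)), b), b)), b)  →  f(f(s(s(c)), b), b)   [R5 at ε]
4. f(f(s(s(c)), b), b)  →  f(s(c), b)   [R5 at 1]
5. f(s(c), b)  →  c   [R5 at ε]

c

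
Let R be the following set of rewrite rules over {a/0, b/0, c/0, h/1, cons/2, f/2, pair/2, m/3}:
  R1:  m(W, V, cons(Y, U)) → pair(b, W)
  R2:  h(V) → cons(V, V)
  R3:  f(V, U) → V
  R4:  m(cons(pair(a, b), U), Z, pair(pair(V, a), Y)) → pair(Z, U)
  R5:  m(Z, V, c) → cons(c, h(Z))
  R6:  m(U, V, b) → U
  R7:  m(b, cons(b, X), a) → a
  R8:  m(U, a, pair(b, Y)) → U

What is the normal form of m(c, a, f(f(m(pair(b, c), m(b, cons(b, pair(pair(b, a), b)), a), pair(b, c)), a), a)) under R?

c

1. m(c, a, f(f(m(pair(b, c), m(b, cons(b, pair(pair(b, a), b)), a), pair(b, c)), a), a))  →  m(c, a, f(m(pair(b, c), m(b, cons(b, pair(pair(b, a), b)), a), pair(b, c)), a))   [R3 at 3]
2. m(c, a, f(m(pair(b, c), m(b, cons(b, pair(pair(b, a), b)), a), pair(b, c)), a))  →  m(c, a, m(pair(b, c), m(b, cons(b, pair(pair(b, a), b)), a), pair(b, c)))   [R3 at 3]
3. m(c, a, m(pair(b, c), m(b, cons(b, pair(pair(b, a), b)), a), pair(b, c)))  →  m(c, a, m(pair(b, c), a, pair(b, c)))   [R7 at 3.2]
4. m(c, a, m(pair(b, c), a, pair(b, c)))  →  m(c, a, pair(b, c))   [R8 at 3]
5. m(c, a, pair(b, c))  →  c   [R8 at ε]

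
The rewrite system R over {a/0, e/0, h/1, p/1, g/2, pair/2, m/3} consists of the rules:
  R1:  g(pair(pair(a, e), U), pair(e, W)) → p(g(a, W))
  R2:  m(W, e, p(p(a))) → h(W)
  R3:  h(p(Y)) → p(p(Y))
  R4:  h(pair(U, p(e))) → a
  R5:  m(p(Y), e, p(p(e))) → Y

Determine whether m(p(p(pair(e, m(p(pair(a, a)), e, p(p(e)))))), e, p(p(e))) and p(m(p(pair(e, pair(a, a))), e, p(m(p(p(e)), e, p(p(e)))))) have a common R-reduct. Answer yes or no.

yes — NF(t₁) = p(pair(e, pair(a, a))), NF(t₂) = p(pair(e, pair(a, a)))

Reduce t₁ = m(p(p(pair(e, m(p(pair(a, a)), e, p(p(e)))))), e, p(p(e))):
1. m(p(p(pair(e, m(p(pair(a, a)), e, p(p(e)))))), e, p(p(e)))  →  p(pair(e, m(p(pair(a, a)), e, p(p(e)))))   [R5 at ε]
2. p(pair(e, m(p(pair(a, a)), e, p(p(e)))))  →  p(pair(e, pair(a, a)))   [R5 at 1.2]

Reduce t₂ = p(m(p(pair(e, pair(a, a))), e, p(m(p(p(e)), e, p(p(e)))))):
1. p(m(p(pair(e, pair(a, a))), e, p(m(p(p(e)), e, p(p(e))))))  →  p(m(p(pair(e, pair(a, a))), e, p(p(e))))   [R5 at 1.3.1]
2. p(m(p(pair(e, pair(a, a))), e, p(p(e))))  →  p(pair(e, pair(a, a)))   [R5 at 1]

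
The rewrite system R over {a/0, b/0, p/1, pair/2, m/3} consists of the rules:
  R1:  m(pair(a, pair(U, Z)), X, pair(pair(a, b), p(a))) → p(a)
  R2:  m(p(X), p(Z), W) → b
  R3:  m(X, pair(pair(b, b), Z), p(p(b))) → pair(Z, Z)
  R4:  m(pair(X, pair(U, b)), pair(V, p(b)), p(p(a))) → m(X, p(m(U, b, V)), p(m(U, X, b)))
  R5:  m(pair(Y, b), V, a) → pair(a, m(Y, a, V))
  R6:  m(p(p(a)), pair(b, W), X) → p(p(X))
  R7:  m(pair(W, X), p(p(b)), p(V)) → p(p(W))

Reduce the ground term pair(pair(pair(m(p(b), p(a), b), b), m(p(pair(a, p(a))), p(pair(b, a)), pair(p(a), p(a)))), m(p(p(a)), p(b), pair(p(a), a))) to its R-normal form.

pair(pair(pair(b, b), b), b)

1. pair(pair(pair(m(p(b), p(a), b), b), m(p(pair(a, p(a))), p(pair(b, a)), pair(p(a), p(a)))), m(p(p(a)), p(b), pair(p(a), a)))  →  pair(pair(pair(b, b), m(p(pair(a, p(a))), p(pair(b, a)), pair(p(a), p(a)))), m(p(p(a)), p(b), pair(p(a), a)))   [R2 at 1.1.1]
2. pair(pair(pair(b, b), m(p(pair(a, p(a))), p(pair(b, a)), pair(p(a), p(a)))), m(p(p(a)), p(b), pair(p(a), a)))  →  pair(pair(pair(b, b), b), m(p(p(a)), p(b), pair(p(a), a)))   [R2 at 1.2]
3. pair(pair(pair(b, b), b), m(p(p(a)), p(b), pair(p(a), a)))  →  pair(pair(pair(b, b), b), b)   [R2 at 2]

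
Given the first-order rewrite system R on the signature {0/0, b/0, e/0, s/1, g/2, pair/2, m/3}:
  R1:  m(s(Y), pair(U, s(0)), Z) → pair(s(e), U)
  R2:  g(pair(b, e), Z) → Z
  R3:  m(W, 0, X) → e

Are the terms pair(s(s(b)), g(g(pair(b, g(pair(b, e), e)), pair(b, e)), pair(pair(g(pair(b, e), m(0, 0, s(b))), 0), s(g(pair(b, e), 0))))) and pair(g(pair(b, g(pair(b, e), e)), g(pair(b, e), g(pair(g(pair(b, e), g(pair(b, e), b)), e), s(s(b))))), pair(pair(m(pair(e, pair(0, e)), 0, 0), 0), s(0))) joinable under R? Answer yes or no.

Reduce t₁ = pair(s(s(b)), g(g(pair(b, g(pair(b, e), e)), pair(b, e)), pair(pair(g(pair(b, e), m(0, 0, s(b))), 0), s(g(pair(b, e), 0))))):
1. pair(s(s(b)), g(g(pair(b, g(pair(b, e), e)), pair(b, e)), pair(pair(g(pair(b, e), m(0, 0, s(b))), 0), s(g(pair(b, e), 0)))))  →  pair(s(s(b)), g(g(pair(b, e), pair(b, e)), pair(pair(g(pair(b, e), m(0, 0, s(b))), 0), s(g(pair(b, e), 0)))))   [R2 at 2.1.1.2]
2. pair(s(s(b)), g(g(pair(b, e), pair(b, e)), pair(pair(g(pair(b, e), m(0, 0, s(b))), 0), s(g(pair(b, e), 0)))))  →  pair(s(s(b)), g(pair(b, e), pair(pair(g(pair(b, e), m(0, 0, s(b))), 0), s(g(pair(b, e), 0)))))   [R2 at 2.1]
3. pair(s(s(b)), g(pair(b, e), pair(pair(g(pair(b, e), m(0, 0, s(b))), 0), s(g(pair(b, e), 0)))))  →  pair(s(s(b)), pair(pair(g(pair(b, e), m(0, 0, s(b))), 0), s(g(pair(b, e), 0))))   [R2 at 2]
4. pair(s(s(b)), pair(pair(g(pair(b, e), m(0, 0, s(b))), 0), s(g(pair(b, e), 0))))  →  pair(s(s(b)), pair(pair(m(0, 0, s(b)), 0), s(g(pair(b, e), 0))))   [R2 at 2.1.1]
5. pair(s(s(b)), pair(pair(m(0, 0, s(b)), 0), s(g(pair(b, e), 0))))  →  pair(s(s(b)), pair(pair(e, 0), s(g(pair(b, e), 0))))   [R3 at 2.1.1]
6. pair(s(s(b)), pair(pair(e, 0), s(g(pair(b, e), 0))))  →  pair(s(s(b)), pair(pair(e, 0), s(0)))   [R2 at 2.2.1]

Reduce t₂ = pair(g(pair(b, g(pair(b, e), e)), g(pair(b, e), g(pair(g(pair(b, e), g(pair(b, e), b)), e), s(s(b))))), pair(pair(m(pair(e, pair(0, e)), 0, 0), 0), s(0))):
1. pair(g(pair(b, g(pair(b, e), e)), g(pair(b, e), g(pair(g(pair(b, e), g(pair(b, e), b)), e), s(s(b))))), pair(pair(m(pair(e, pair(0, e)), 0, 0), 0), s(0)))  →  pair(g(pair(b, e), g(pair(b, e), g(pair(g(pair(b, e), g(pair(b, e), b)), e), s(s(b))))), pair(pair(m(pair(e, pair(0, e)), 0, 0), 0), s(0)))   [R2 at 1.1.2]
2. pair(g(pair(b, e), g(pair(b, e), g(pair(g(pair(b, e), g(pair(b, e), b)), e), s(s(b))))), pair(pair(m(pair(e, pair(0, e)), 0, 0), 0), s(0)))  →  pair(g(pair(b, e), g(pair(g(pair(b, e), g(pair(b, e), b)), e), s(s(b)))), pair(pair(m(pair(e, pair(0, e)), 0, 0), 0), s(0)))   [R2 at 1]
3. pair(g(pair(b, e), g(pair(g(pair(b, e), g(pair(b, e), b)), e), s(s(b)))), pair(pair(m(pair(e, pair(0, e)), 0, 0), 0), s(0)))  →  pair(g(pair(g(pair(b, e), g(pair(b, e), b)), e), s(s(b))), pair(pair(m(pair(e, pair(0, e)), 0, 0), 0), s(0)))   [R2 at 1]
4. pair(g(pair(g(pair(b, e), g(pair(b, e), b)), e), s(s(b))), pair(pair(m(pair(e, pair(0, e)), 0, 0), 0), s(0)))  →  pair(g(pair(g(pair(b, e), b), e), s(s(b))), pair(pair(m(pair(e, pair(0, e)), 0, 0), 0), s(0)))   [R2 at 1.1.1]
5. pair(g(pair(g(pair(b, e), b), e), s(s(b))), pair(pair(m(pair(e, pair(0, e)), 0, 0), 0), s(0)))  →  pair(g(pair(b, e), s(s(b))), pair(pair(m(pair(e, pair(0, e)), 0, 0), 0), s(0)))   [R2 at 1.1.1]
6. pair(g(pair(b, e), s(s(b))), pair(pair(m(pair(e, pair(0, e)), 0, 0), 0), s(0)))  →  pair(s(s(b)), pair(pair(m(pair(e, pair(0, e)), 0, 0), 0), s(0)))   [R2 at 1]
7. pair(s(s(b)), pair(pair(m(pair(e, pair(0, e)), 0, 0), 0), s(0)))  →  pair(s(s(b)), pair(pair(e, 0), s(0)))   [R3 at 2.1.1]

yes — NF(t₁) = pair(s(s(b)), pair(pair(e, 0), s(0))), NF(t₂) = pair(s(s(b)), pair(pair(e, 0), s(0)))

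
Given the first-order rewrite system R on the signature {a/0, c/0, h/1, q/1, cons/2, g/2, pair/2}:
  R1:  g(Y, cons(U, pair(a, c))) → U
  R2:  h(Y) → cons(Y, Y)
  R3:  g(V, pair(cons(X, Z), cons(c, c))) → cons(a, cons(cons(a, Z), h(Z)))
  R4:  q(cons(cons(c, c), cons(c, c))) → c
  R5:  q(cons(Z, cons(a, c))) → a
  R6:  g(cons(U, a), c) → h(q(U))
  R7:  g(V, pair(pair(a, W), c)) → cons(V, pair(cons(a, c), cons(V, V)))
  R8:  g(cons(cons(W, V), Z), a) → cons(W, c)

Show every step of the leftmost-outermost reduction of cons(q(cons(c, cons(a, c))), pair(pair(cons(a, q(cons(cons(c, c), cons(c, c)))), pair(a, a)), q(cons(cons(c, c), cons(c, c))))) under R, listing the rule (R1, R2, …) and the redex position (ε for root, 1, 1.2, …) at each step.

1. cons(q(cons(c, cons(a, c))), pair(pair(cons(a, q(cons(cons(c, c), cons(c, c)))), pair(a, a)), q(cons(cons(c, c), cons(c, c)))))  →  cons(a, pair(pair(cons(a, q(cons(cons(c, c), cons(c, c)))), pair(a, a)), q(cons(cons(c, c), cons(c, c)))))   [R5 at 1]
2. cons(a, pair(pair(cons(a, q(cons(cons(c, c), cons(c, c)))), pair(a, a)), q(cons(cons(c, c), cons(c, c)))))  →  cons(a, pair(pair(cons(a, c), pair(a, a)), q(cons(cons(c, c), cons(c, c)))))   [R4 at 2.1.1.2]
3. cons(a, pair(pair(cons(a, c), pair(a, a)), q(cons(cons(c, c), cons(c, c)))))  →  cons(a, pair(pair(cons(a, c), pair(a, a)), c))   [R4 at 2.2]

cons(a, pair(pair(cons(a, c), pair(a, a)), c))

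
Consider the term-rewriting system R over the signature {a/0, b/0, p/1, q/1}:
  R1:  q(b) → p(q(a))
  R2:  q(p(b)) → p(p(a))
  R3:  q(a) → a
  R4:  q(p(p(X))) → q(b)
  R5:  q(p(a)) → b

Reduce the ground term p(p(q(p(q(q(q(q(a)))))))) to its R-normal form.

1. p(p(q(p(q(q(q(q(a))))))))  →  p(p(q(p(q(q(q(a)))))))   [R3 at 1.1.1.1.1.1.1]
2. p(p(q(p(q(q(q(a)))))))  →  p(p(q(p(q(q(a))))))   [R3 at 1.1.1.1.1.1]
3. p(p(q(p(q(q(a))))))  →  p(p(q(p(q(a)))))   [R3 at 1.1.1.1.1]
4. p(p(q(p(q(a)))))  →  p(p(q(p(a))))   [R3 at 1.1.1.1]
5. p(p(q(p(a))))  →  p(p(b))   [R5 at 1.1]

p(p(b))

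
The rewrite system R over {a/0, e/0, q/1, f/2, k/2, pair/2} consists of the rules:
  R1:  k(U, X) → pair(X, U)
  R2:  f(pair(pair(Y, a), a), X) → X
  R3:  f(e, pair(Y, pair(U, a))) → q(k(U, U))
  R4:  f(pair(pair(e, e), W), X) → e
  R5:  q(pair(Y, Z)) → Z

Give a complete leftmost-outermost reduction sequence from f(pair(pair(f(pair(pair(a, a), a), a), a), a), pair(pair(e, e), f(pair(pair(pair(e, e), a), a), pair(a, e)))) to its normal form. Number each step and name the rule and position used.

1. f(pair(pair(f(pair(pair(a, a), a), a), a), a), pair(pair(e, e), f(pair(pair(pair(e, e), a), a), pair(a, e))))  →  pair(pair(e, e), f(pair(pair(pair(e, e), a), a), pair(a, e)))   [R2 at ε]
2. pair(pair(e, e), f(pair(pair(pair(e, e), a), a), pair(a, e)))  →  pair(pair(e, e), pair(a, e))   [R2 at 2]

pair(pair(e, e), pair(a, e))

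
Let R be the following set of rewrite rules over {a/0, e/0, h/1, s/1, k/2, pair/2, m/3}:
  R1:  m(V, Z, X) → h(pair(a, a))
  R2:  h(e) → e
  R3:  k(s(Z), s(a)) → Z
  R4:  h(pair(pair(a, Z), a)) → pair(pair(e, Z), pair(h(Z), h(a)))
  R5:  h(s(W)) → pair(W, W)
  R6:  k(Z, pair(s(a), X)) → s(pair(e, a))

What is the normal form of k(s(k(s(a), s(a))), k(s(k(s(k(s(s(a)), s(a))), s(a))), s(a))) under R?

1. k(s(k(s(a), s(a))), k(s(k(s(k(s(s(a)), s(a))), s(a))), s(a)))  →  k(s(a), k(s(k(s(k(s(s(a)), s(a))), s(a))), s(a)))   [R3 at 1.1]
2. k(s(a), k(s(k(s(k(s(s(a)), s(a))), s(a))), s(a)))  →  k(s(a), k(s(k(s(s(a)), s(a))), s(a)))   [R3 at 2]
3. k(s(a), k(s(k(s(s(a)), s(a))), s(a)))  →  k(s(a), k(s(s(a)), s(a)))   [R3 at 2]
4. k(s(a), k(s(s(a)), s(a)))  →  k(s(a), s(a))   [R3 at 2]
5. k(s(a), s(a))  →  a   [R3 at ε]

a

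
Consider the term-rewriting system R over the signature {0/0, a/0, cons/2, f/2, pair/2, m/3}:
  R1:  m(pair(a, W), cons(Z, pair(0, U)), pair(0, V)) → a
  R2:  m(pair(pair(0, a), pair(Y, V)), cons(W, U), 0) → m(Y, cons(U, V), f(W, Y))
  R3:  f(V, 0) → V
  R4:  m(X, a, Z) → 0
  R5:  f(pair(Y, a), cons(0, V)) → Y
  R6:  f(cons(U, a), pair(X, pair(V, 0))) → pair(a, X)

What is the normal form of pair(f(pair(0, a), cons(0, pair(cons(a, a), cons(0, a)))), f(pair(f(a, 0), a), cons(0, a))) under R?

1. pair(f(pair(0, a), cons(0, pair(cons(a, a), cons(0, a)))), f(pair(f(a, 0), a), cons(0, a)))  →  pair(0, f(pair(f(a, 0), a), cons(0, a)))   [R5 at 1]
2. pair(0, f(pair(f(a, 0), a), cons(0, a)))  →  pair(0, f(a, 0))   [R5 at 2]
3. pair(0, f(a, 0))  →  pair(0, a)   [R3 at 2]

pair(0, a)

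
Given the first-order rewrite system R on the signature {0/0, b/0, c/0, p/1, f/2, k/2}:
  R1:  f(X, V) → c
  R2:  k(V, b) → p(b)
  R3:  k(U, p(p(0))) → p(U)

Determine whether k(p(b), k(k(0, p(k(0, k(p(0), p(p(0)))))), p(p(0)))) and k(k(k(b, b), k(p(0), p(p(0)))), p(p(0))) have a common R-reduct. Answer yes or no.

Reduce t₁ = k(p(b), k(k(0, p(k(0, k(p(0), p(p(0)))))), p(p(0)))):
1. k(p(b), k(k(0, p(k(0, k(p(0), p(p(0)))))), p(p(0))))  →  k(p(b), p(k(0, p(k(0, k(p(0), p(p(0))))))))   [R3 at 2]
2. k(p(b), p(k(0, p(k(0, k(p(0), p(p(0))))))))  →  k(p(b), p(k(0, p(k(0, p(p(0)))))))   [R3 at 2.1.2.1.2]
3. k(p(b), p(k(0, p(k(0, p(p(0)))))))  →  k(p(b), p(k(0, p(p(0)))))   [R3 at 2.1.2.1]
4. k(p(b), p(k(0, p(p(0)))))  →  k(p(b), p(p(0)))   [R3 at 2.1]
5. k(p(b), p(p(0)))  →  p(p(b))   [R3 at ε]

Reduce t₂ = k(k(k(b, b), k(p(0), p(p(0)))), p(p(0))):
1. k(k(k(b, b), k(p(0), p(p(0)))), p(p(0)))  →  p(k(k(b, b), k(p(0), p(p(0)))))   [R3 at ε]
2. p(k(k(b, b), k(p(0), p(p(0)))))  →  p(k(p(b), k(p(0), p(p(0)))))   [R2 at 1.1]
3. p(k(p(b), k(p(0), p(p(0)))))  →  p(k(p(b), p(p(0))))   [R3 at 1.2]
4. p(k(p(b), p(p(0))))  →  p(p(p(b)))   [R3 at 1]

no — NF(t₁) = p(p(b)), NF(t₂) = p(p(p(b)))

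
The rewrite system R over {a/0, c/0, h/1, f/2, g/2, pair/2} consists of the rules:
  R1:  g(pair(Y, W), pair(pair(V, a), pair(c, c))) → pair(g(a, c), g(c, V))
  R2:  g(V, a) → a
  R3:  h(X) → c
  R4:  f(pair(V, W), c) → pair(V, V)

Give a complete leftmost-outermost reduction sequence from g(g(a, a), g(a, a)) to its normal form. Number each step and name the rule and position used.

1. g(g(a, a), g(a, a))  →  g(a, g(a, a))   [R2 at 1]
2. g(a, g(a, a))  →  g(a, a)   [R2 at 2]
3. g(a, a)  →  a   [R2 at ε]

a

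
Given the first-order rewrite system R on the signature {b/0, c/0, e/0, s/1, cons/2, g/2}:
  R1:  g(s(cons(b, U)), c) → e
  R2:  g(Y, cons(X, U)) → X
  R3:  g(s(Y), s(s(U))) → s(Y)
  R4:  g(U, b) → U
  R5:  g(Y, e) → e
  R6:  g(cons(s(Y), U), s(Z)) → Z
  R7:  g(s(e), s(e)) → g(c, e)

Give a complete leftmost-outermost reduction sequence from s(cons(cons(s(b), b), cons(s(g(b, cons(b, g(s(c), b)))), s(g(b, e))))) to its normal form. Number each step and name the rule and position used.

1. s(cons(cons(s(b), b), cons(s(g(b, cons(b, g(s(c), b)))), s(g(b, e)))))  →  s(cons(cons(s(b), b), cons(s(b), s(g(b, e)))))   [R2 at 1.2.1.1]
2. s(cons(cons(s(b), b), cons(s(b), s(g(b, e)))))  →  s(cons(cons(s(b), b), cons(s(b), s(e))))   [R5 at 1.2.2.1]

s(cons(cons(s(b), b), cons(s(b), s(e))))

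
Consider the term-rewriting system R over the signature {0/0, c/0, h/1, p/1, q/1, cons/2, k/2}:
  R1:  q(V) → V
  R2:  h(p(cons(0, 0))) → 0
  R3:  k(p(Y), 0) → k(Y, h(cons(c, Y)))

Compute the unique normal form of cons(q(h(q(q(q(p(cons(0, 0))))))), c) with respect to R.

cons(0, c)

1. cons(q(h(q(q(q(p(cons(0, 0))))))), c)  →  cons(h(q(q(q(p(cons(0, 0)))))), c)   [R1 at 1]
2. cons(h(q(q(q(p(cons(0, 0)))))), c)  →  cons(h(q(q(p(cons(0, 0))))), c)   [R1 at 1.1]
3. cons(h(q(q(p(cons(0, 0))))), c)  →  cons(h(q(p(cons(0, 0)))), c)   [R1 at 1.1]
4. cons(h(q(p(cons(0, 0)))), c)  →  cons(h(p(cons(0, 0))), c)   [R1 at 1.1]
5. cons(h(p(cons(0, 0))), c)  →  cons(0, c)   [R2 at 1]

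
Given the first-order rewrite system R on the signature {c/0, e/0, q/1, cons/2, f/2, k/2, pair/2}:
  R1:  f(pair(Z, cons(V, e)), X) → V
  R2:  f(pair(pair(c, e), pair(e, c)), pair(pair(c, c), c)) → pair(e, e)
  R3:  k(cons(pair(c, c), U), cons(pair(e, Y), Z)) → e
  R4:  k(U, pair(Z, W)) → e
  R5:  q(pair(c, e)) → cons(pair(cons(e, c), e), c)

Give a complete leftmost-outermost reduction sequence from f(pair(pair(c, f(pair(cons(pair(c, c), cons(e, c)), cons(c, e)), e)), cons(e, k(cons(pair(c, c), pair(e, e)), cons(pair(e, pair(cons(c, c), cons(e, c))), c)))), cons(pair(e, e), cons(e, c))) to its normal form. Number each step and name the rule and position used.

1. f(pair(pair(c, f(pair(cons(pair(c, c), cons(e, c)), cons(c, e)), e)), cons(e, k(cons(pair(c, c), pair(e, e)), cons(pair(e, pair(cons(c, c), cons(e, c))), c)))), cons(pair(e, e), cons(e, c)))  →  f(pair(pair(c, c), cons(e, k(cons(pair(c, c), pair(e, e)), cons(pair(e, pair(cons(c, c), cons(e, c))), c)))), cons(pair(e, e), cons(e, c)))   [R1 at 1.1.2]
2. f(pair(pair(c, c), cons(e, k(cons(pair(c, c), pair(e, e)), cons(pair(e, pair(cons(c, c), cons(e, c))), c)))), cons(pair(e, e), cons(e, c)))  →  f(pair(pair(c, c), cons(e, e)), cons(pair(e, e), cons(e, c)))   [R3 at 1.2.2]
3. f(pair(pair(c, c), cons(e, e)), cons(pair(e, e), cons(e, c)))  →  e   [R1 at ε]

e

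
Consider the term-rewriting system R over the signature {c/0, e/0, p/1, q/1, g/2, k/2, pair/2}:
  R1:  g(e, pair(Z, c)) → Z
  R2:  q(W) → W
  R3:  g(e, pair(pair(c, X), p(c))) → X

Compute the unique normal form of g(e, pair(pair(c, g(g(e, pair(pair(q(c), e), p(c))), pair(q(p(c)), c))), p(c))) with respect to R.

p(c)

1. g(e, pair(pair(c, g(g(e, pair(pair(q(c), e), p(c))), pair(q(p(c)), c))), p(c)))  →  g(g(e, pair(pair(q(c), e), p(c))), pair(q(p(c)), c))   [R3 at ε]
2. g(g(e, pair(pair(q(c), e), p(c))), pair(q(p(c)), c))  →  g(g(e, pair(pair(c, e), p(c))), pair(q(p(c)), c))   [R2 at 1.2.1.1]
3. g(g(e, pair(pair(c, e), p(c))), pair(q(p(c)), c))  →  g(e, pair(q(p(c)), c))   [R3 at 1]
4. g(e, pair(q(p(c)), c))  →  q(p(c))   [R1 at ε]
5. q(p(c))  →  p(c)   [R2 at ε]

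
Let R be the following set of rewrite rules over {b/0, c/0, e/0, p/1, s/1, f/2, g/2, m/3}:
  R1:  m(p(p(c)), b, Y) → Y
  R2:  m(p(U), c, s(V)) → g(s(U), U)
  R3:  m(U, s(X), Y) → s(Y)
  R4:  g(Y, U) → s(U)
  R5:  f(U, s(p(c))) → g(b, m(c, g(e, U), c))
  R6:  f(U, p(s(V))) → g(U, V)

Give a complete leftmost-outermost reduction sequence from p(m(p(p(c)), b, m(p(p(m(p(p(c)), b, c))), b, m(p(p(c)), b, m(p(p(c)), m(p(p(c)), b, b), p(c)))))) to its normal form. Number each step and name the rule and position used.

1. p(m(p(p(c)), b, m(p(p(m(p(p(c)), b, c))), b, m(p(p(c)), b, m(p(p(c)), m(p(p(c)), b, b), p(c))))))  →  p(m(p(p(m(p(p(c)), b, c))), b, m(p(p(c)), b, m(p(p(c)), m(p(p(c)), b, b), p(c)))))   [R1 at 1]
2. p(m(p(p(m(p(p(c)), b, c))), b, m(p(p(c)), b, m(p(p(c)), m(p(p(c)), b, b), p(c)))))  →  p(m(p(p(c)), b, m(p(p(c)), b, m(p(p(c)), m(p(p(c)), b, b), p(c)))))   [R1 at 1.1.1.1]
3. p(m(p(p(c)), b, m(p(p(c)), b, m(p(p(c)), m(p(p(c)), b, b), p(c)))))  →  p(m(p(p(c)), b, m(p(p(c)), m(p(p(c)), b, b), p(c))))   [R1 at 1]
4. p(m(p(p(c)), b, m(p(p(c)), m(p(p(c)), b, b), p(c))))  →  p(m(p(p(c)), m(p(p(c)), b, b), p(c)))   [R1 at 1]
5. p(m(p(p(c)), m(p(p(c)), b, b), p(c)))  →  p(m(p(p(c)), b, p(c)))   [R1 at 1.2]
6. p(m(p(p(c)), b, p(c)))  →  p(p(c))   [R1 at 1]

p(p(c))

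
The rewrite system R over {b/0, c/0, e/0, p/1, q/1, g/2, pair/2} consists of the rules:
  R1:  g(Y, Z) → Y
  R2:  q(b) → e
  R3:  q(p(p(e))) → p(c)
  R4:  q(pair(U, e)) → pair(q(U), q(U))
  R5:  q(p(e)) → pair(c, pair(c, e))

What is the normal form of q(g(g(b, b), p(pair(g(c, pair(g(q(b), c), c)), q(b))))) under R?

e

1. q(g(g(b, b), p(pair(g(c, pair(g(q(b), c), c)), q(b)))))  →  q(g(b, b))   [R1 at 1]
2. q(g(b, b))  →  q(b)   [R1 at 1]
3. q(b)  →  e   [R2 at ε]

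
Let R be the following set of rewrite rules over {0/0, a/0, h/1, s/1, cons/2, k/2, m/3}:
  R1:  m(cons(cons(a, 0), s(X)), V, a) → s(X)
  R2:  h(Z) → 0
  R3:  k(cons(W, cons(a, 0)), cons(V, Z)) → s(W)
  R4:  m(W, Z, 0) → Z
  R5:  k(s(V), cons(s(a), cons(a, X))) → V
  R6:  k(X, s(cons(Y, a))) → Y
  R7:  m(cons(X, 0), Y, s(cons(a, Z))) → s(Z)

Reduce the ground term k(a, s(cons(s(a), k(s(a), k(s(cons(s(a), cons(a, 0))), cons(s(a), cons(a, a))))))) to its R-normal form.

1. k(a, s(cons(s(a), k(s(a), k(s(cons(s(a), cons(a, 0))), cons(s(a), cons(a, a)))))))  →  k(a, s(cons(s(a), k(s(a), cons(s(a), cons(a, 0))))))   [R5 at 2.1.2.2]
2. k(a, s(cons(s(a), k(s(a), cons(s(a), cons(a, 0))))))  →  k(a, s(cons(s(a), a)))   [R5 at 2.1.2]
3. k(a, s(cons(s(a), a)))  →  s(a)   [R6 at ε]

s(a)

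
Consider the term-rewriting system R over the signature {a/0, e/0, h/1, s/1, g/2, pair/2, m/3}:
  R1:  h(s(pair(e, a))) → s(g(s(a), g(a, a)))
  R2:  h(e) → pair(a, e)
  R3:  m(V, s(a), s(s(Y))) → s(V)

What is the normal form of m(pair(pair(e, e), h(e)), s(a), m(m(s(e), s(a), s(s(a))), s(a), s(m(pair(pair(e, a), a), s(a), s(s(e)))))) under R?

s(pair(pair(e, e), pair(a, e)))

1. m(pair(pair(e, e), h(e)), s(a), m(m(s(e), s(a), s(s(a))), s(a), s(m(pair(pair(e, a), a), s(a), s(s(e))))))  →  m(pair(pair(e, e), pair(a, e)), s(a), m(m(s(e), s(a), s(s(a))), s(a), s(m(pair(pair(e, a), a), s(a), s(s(e))))))   [R2 at 1.2]
2. m(pair(pair(e, e), pair(a, e)), s(a), m(m(s(e), s(a), s(s(a))), s(a), s(m(pair(pair(e, a), a), s(a), s(s(e))))))  →  m(pair(pair(e, e), pair(a, e)), s(a), m(s(s(e)), s(a), s(m(pair(pair(e, a), a), s(a), s(s(e))))))   [R3 at 3.1]
3. m(pair(pair(e, e), pair(a, e)), s(a), m(s(s(e)), s(a), s(m(pair(pair(e, a), a), s(a), s(s(e))))))  →  m(pair(pair(e, e), pair(a, e)), s(a), m(s(s(e)), s(a), s(s(pair(pair(e, a), a)))))   [R3 at 3.3.1]
4. m(pair(pair(e, e), pair(a, e)), s(a), m(s(s(e)), s(a), s(s(pair(pair(e, a), a)))))  →  m(pair(pair(e, e), pair(a, e)), s(a), s(s(s(e))))   [R3 at 3]
5. m(pair(pair(e, e), pair(a, e)), s(a), s(s(s(e))))  →  s(pair(pair(e, e), pair(a, e)))   [R3 at ε]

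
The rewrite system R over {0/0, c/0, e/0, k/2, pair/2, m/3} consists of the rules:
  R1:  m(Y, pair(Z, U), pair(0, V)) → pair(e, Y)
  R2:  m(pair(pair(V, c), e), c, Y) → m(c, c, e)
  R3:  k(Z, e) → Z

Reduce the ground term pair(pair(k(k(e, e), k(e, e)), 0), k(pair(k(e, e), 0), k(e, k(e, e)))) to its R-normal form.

pair(pair(e, 0), pair(e, 0))

1. pair(pair(k(k(e, e), k(e, e)), 0), k(pair(k(e, e), 0), k(e, k(e, e))))  →  pair(pair(k(e, k(e, e)), 0), k(pair(k(e, e), 0), k(e, k(e, e))))   [R3 at 1.1.1]
2. pair(pair(k(e, k(e, e)), 0), k(pair(k(e, e), 0), k(e, k(e, e))))  →  pair(pair(k(e, e), 0), k(pair(k(e, e), 0), k(e, k(e, e))))   [R3 at 1.1.2]
3. pair(pair(k(e, e), 0), k(pair(k(e, e), 0), k(e, k(e, e))))  →  pair(pair(e, 0), k(pair(k(e, e), 0), k(e, k(e, e))))   [R3 at 1.1]
4. pair(pair(e, 0), k(pair(k(e, e), 0), k(e, k(e, e))))  →  pair(pair(e, 0), k(pair(e, 0), k(e, k(e, e))))   [R3 at 2.1.1]
5. pair(pair(e, 0), k(pair(e, 0), k(e, k(e, e))))  →  pair(pair(e, 0), k(pair(e, 0), k(e, e)))   [R3 at 2.2.2]
6. pair(pair(e, 0), k(pair(e, 0), k(e, e)))  →  pair(pair(e, 0), k(pair(e, 0), e))   [R3 at 2.2]
7. pair(pair(e, 0), k(pair(e, 0), e))  →  pair(pair(e, 0), pair(e, 0))   [R3 at 2]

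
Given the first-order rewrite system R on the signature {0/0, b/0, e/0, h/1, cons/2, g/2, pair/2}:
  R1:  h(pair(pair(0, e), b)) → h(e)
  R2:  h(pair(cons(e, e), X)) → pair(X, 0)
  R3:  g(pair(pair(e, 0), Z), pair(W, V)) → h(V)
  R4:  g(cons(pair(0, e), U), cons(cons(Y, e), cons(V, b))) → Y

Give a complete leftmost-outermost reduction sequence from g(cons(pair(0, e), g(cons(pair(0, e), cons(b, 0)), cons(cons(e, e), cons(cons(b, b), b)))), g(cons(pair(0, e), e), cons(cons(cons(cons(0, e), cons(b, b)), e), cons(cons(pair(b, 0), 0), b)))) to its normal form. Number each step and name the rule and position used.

1. g(cons(pair(0, e), g(cons(pair(0, e), cons(b, 0)), cons(cons(e, e), cons(cons(b, b), b)))), g(cons(pair(0, e), e), cons(cons(cons(cons(0, e), cons(b, b)), e), cons(cons(pair(b, 0), 0), b))))  →  g(cons(pair(0, e), e), g(cons(pair(0, e), e), cons(cons(cons(cons(0, e), cons(b, b)), e), cons(cons(pair(b, 0), 0), b))))   [R4 at 1.2]
2. g(cons(pair(0, e), e), g(cons(pair(0, e), e), cons(cons(cons(cons(0, e), cons(b, b)), e), cons(cons(pair(b, 0), 0), b))))  →  g(cons(pair(0, e), e), cons(cons(0, e), cons(b, b)))   [R4 at 2]
3. g(cons(pair(0, e), e), cons(cons(0, e), cons(b, b)))  →  0   [R4 at ε]

0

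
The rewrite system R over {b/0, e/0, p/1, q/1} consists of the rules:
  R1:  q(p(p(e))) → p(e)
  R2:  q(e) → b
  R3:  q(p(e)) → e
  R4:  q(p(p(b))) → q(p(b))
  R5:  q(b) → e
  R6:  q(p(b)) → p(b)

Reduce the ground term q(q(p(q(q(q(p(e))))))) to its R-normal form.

b

1. q(q(p(q(q(q(p(e)))))))  →  q(q(p(q(q(e)))))   [R3 at 1.1.1.1.1]
2. q(q(p(q(q(e)))))  →  q(q(p(q(b))))   [R2 at 1.1.1.1]
3. q(q(p(q(b))))  →  q(q(p(e)))   [R5 at 1.1.1]
4. q(q(p(e)))  →  q(e)   [R3 at 1]
5. q(e)  →  b   [R2 at ε]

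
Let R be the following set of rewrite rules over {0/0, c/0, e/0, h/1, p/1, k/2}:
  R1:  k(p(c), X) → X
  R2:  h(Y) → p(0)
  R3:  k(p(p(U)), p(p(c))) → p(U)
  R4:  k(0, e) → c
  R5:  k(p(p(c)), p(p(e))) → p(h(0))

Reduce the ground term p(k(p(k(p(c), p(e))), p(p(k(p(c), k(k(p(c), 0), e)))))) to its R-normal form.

1. p(k(p(k(p(c), p(e))), p(p(k(p(c), k(k(p(c), 0), e))))))  →  p(k(p(p(e)), p(p(k(p(c), k(k(p(c), 0), e))))))   [R1 at 1.1.1]
2. p(k(p(p(e)), p(p(k(p(c), k(k(p(c), 0), e))))))  →  p(k(p(p(e)), p(p(k(k(p(c), 0), e)))))   [R1 at 1.2.1.1]
3. p(k(p(p(e)), p(p(k(k(p(c), 0), e)))))  →  p(k(p(p(e)), p(p(k(0, e)))))   [R1 at 1.2.1.1.1]
4. p(k(p(p(e)), p(p(k(0, e)))))  →  p(k(p(p(e)), p(p(c))))   [R4 at 1.2.1.1]
5. p(k(p(p(e)), p(p(c))))  →  p(p(e))   [R3 at 1]

p(p(e))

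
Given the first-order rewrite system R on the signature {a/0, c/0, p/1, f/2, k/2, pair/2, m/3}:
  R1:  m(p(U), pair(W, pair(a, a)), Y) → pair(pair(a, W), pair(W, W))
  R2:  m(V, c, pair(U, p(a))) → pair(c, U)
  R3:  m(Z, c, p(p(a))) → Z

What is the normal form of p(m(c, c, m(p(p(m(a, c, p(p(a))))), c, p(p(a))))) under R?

p(c)

1. p(m(c, c, m(p(p(m(a, c, p(p(a))))), c, p(p(a)))))  →  p(m(c, c, p(p(m(a, c, p(p(a)))))))   [R3 at 1.3]
2. p(m(c, c, p(p(m(a, c, p(p(a)))))))  →  p(m(c, c, p(p(a))))   [R3 at 1.3.1.1]
3. p(m(c, c, p(p(a))))  →  p(c)   [R3 at 1]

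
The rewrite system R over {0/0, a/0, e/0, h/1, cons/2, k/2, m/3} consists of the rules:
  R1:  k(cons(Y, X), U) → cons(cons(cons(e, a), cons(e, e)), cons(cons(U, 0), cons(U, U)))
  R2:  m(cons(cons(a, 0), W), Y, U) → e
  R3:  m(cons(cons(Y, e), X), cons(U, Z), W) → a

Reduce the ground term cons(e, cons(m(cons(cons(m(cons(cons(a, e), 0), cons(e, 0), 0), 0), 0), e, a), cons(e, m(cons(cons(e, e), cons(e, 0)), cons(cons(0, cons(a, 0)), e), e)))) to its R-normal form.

1. cons(e, cons(m(cons(cons(m(cons(cons(a, e), 0), cons(e, 0), 0), 0), 0), e, a), cons(e, m(cons(cons(e, e), cons(e, 0)), cons(cons(0, cons(a, 0)), e), e))))  →  cons(e, cons(m(cons(cons(a, 0), 0), e, a), cons(e, m(cons(cons(e, e), cons(e, 0)), cons(cons(0, cons(a, 0)), e), e))))   [R3 at 2.1.1.1.1]
2. cons(e, cons(m(cons(cons(a, 0), 0), e, a), cons(e, m(cons(cons(e, e), cons(e, 0)), cons(cons(0, cons(a, 0)), e), e))))  →  cons(e, cons(e, cons(e, m(cons(cons(e, e), cons(e, 0)), cons(cons(0, cons(a, 0)), e), e))))   [R2 at 2.1]
3. cons(e, cons(e, cons(e, m(cons(cons(e, e), cons(e, 0)), cons(cons(0, cons(a, 0)), e), e))))  →  cons(e, cons(e, cons(e, a)))   [R3 at 2.2.2]

cons(e, cons(e, cons(e, a)))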